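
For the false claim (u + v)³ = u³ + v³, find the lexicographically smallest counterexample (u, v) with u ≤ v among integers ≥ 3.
Substituting (3, 3) into the claim:
LHS = (3 + 3)³ = 216
RHS = 3³ + 3³ = 54

Since LHS ≠ RHS, this pair disproves the claim, and no lexicographically smaller pair (u ≤ v, integers ≥ 3) does.

For instance (3, 6) is also a counterexample (LHS = 729, RHS = 243), but it's lexicographically larger.

Answer: (u, v) = (3, 3)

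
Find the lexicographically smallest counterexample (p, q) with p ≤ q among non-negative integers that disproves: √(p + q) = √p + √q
At (0, 1): both sides equal 1, so it holds there.

Substituting (1, 1) into the claim:
LHS = √(1 + 1) = √(2) ≈ 1.414
RHS = √1 + √1 = 2

Since LHS ≠ RHS, this pair disproves the claim, and no lexicographically smaller pair (p ≤ q, non-negative integers) does.

For instance (3, 3) is also a counterexample (LHS = √(6) ≈ 2.449, RHS = 2·√(3) ≈ 3.464), but it's lexicographically larger.

Answer: (p, q) = (1, 1)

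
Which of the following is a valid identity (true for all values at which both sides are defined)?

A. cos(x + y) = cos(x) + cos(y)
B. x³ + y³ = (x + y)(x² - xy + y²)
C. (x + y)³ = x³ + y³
A: fails at (2, 3) — LHS = cos(5) ≈ 0.2837, RHS = cos(3) + cos(2) ≈ -1.406.
B: holds — e.g. at (1, 3), both sides equal 28.
C: fails at (3, 7) — LHS = 1000, RHS = 370.

Answer: B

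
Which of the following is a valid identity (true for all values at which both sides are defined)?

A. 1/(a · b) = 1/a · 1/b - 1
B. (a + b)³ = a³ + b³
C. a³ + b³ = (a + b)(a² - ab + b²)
C

A: fails at (5, 5) — LHS = 1/25, RHS = -24/25.
B: fails at (6, 7) — LHS = 2197, RHS = 559.
C: holds — e.g. at (1, 4), both sides equal 65.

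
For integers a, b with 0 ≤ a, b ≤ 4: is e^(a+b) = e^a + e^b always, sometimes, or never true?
The claim fails for every pair in the range. For instance at (a, b) = (2, 1): LHS = e^3 ≈ 20.09, RHS = e + e^2 ≈ 10.11.

Answer: Never true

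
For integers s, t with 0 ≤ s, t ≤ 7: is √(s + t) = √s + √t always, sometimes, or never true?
It holds at (s, t) = (4, 0) (both sides equal 2), but fails at (s, t) = (6, 1) (LHS = √(7) ≈ 2.646, RHS = 1 + √(6) ≈ 3.449).

Answer: Sometimes true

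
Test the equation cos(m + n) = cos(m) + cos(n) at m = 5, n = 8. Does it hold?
Substituting m = 5, n = 8:

LHS = cos(5 + 8) = cos(13) ≈ 0.9074
RHS = cos(5) + cos(8) ≈ 0.1382

LHS ≠ RHS, so the equation does not hold at this point.

Answer: Fails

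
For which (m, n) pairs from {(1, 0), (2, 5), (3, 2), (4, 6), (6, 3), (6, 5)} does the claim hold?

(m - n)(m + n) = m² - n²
All pairs

Testing each pair:
(1, 0): LHS = 1, RHS = 1 → holds
(2, 5): LHS = -21, RHS = -21 → holds
(3, 2): LHS = 5, RHS = 5 → holds
(4, 6): LHS = -20, RHS = -20 → holds
(6, 3): LHS = 27, RHS = 27 → holds
(6, 5): LHS = 11, RHS = 11 → holds

Every pair satisfies the claim.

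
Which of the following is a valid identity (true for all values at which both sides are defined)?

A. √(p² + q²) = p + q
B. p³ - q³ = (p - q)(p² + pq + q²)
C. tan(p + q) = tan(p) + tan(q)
A: fails at (2, 4) — LHS = 2·√(5) ≈ 4.472, RHS = 6.
B: holds — e.g. at (5, 5), both sides equal 0.
C: fails at (1, 2) — LHS = tan(3) ≈ -0.1425, RHS = tan(2) + tan(1) ≈ -0.6276.

Answer: B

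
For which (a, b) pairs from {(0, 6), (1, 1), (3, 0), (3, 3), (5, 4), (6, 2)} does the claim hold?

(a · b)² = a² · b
Testing each pair:
(0, 6): LHS = 0, RHS = 0 → holds
(1, 1): LHS = 1, RHS = 1 → holds
(3, 0): LHS = 0, RHS = 0 → holds
(3, 3): LHS = 81, RHS = 27 → fails
(5, 4): LHS = 400, RHS = 100 → fails
(6, 2): LHS = 144, RHS = 72 → fails

3 of 6 pairs satisfy the claim.

Answer: (0, 6), (1, 1), (3, 0)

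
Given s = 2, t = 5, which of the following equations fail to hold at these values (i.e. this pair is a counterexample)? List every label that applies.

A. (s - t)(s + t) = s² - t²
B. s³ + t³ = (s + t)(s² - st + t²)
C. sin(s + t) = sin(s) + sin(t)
C

Evaluating each claim at the given values:
A. LHS = -21, RHS = -21 → holds here (LHS = RHS)
B. LHS = 133, RHS = 133 → holds here (LHS = RHS)
C. LHS = sin(7) ≈ 0.657, RHS = sin(5) + sin(2) ≈ -0.04963 → fails here (LHS ≠ RHS)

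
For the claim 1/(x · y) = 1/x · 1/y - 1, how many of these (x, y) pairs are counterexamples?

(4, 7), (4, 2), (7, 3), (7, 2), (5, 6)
Testing each pair:
(4, 7): LHS = 1/28, RHS = -27/28 → counterexample
(4, 2): LHS = 1/8, RHS = -7/8 → counterexample
(7, 3): LHS = 1/21, RHS = -20/21 → counterexample
(7, 2): LHS = 1/14, RHS = -13/14 → counterexample
(5, 6): LHS = 1/30, RHS = -29/30 → counterexample

That makes 5 counterexamples.

Answer: 5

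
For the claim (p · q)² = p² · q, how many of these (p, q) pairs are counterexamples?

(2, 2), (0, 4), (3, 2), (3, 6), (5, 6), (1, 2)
5

Testing each pair:
(2, 2): LHS = 16, RHS = 8 → counterexample
(0, 4): LHS = 0, RHS = 0 → satisfies claim
(3, 2): LHS = 36, RHS = 18 → counterexample
(3, 6): LHS = 324, RHS = 54 → counterexample
(5, 6): LHS = 900, RHS = 150 → counterexample
(1, 2): LHS = 4, RHS = 2 → counterexample

That makes 5 counterexamples.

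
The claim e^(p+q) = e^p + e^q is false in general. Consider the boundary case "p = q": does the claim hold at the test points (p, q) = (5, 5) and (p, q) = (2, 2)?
At (5, 5): LHS = e^10 ≈ 22026.5 ≠ RHS = 2·e^5 ≈ 296.8
At (2, 2): LHS = e^4 ≈ 54.6 ≠ RHS = 2·e^2 ≈ 14.78

Answer: No, fails at both test points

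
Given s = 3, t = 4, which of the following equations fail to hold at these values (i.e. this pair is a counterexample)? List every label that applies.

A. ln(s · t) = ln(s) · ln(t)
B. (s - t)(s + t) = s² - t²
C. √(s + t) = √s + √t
A, C

Evaluating each claim at the given values:
A. LHS = ln(12) ≈ 2.485, RHS = ln(3)·ln(4) ≈ 1.523 → fails here (LHS ≠ RHS)
B. LHS = -7, RHS = -7 → holds here (LHS = RHS)
C. LHS = √(7) ≈ 2.646, RHS = √(3) + 2 ≈ 3.732 → fails here (LHS ≠ RHS)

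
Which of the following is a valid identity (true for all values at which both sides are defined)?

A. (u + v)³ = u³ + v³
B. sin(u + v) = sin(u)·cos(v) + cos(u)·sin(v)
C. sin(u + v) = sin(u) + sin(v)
A: fails at (3, 7) — LHS = 1000, RHS = 370.
B: holds — e.g. at (3, 3), both sides equal sin(6) ≈ -0.2794.
C: fails at (4, 5) — LHS = sin(9) ≈ 0.4121, RHS = sin(5) + sin(4) ≈ -1.716.

Answer: B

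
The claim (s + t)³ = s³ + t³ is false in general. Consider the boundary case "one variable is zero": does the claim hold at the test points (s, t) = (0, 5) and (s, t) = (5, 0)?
Yes, holds at both test points

At (0, 5): LHS = 125, RHS = 125 → equal
At (5, 0): LHS = 125, RHS = 125 → equal

So the claim does hold at both of these boundary points, even though it is not an identity.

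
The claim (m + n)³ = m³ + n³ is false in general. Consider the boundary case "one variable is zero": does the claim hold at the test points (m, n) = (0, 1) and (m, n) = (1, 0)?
Yes, holds at both test points

At (0, 1): LHS = 1, RHS = 1 → equal
At (1, 0): LHS = 1, RHS = 1 → equal

So the claim does hold at both of these boundary points, even though it is not an identity.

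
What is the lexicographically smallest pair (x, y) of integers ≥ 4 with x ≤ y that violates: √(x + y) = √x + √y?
(x, y) = (4, 4)

Substituting (4, 4) into the claim:
LHS = √(4 + 4) = 2·√(2) ≈ 2.828
RHS = √4 + √4 = 4

Since LHS ≠ RHS, this pair disproves the claim, and no lexicographically smaller pair (x ≤ y, integers ≥ 4) does.

For instance (7, 10) is also a counterexample (LHS = √(17) ≈ 4.123, RHS = √(7) + √(10) ≈ 5.808), but it's lexicographically larger.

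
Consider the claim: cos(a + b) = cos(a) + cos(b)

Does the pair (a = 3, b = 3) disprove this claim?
Substituting a = 3, b = 3:
LHS = cos(3 + 3) = cos(6) ≈ 0.9602
RHS = cos(3) + cos(3) = 2·cos(3) ≈ -1.98

Since LHS ≠ RHS, this pair disproves the claim.

Answer: Yes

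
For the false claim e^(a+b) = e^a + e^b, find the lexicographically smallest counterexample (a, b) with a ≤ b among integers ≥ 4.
(a, b) = (4, 4)

Substituting (4, 4) into the claim:
LHS = e^(4+4) = e^8 ≈ 2981
RHS = e^4 + e^4 = 2·e^4 ≈ 109.2

Since LHS ≠ RHS, this pair disproves the claim, and no lexicographically smaller pair (a ≤ b, integers ≥ 4) does.

For instance (5, 5) is also a counterexample (LHS = e^10 ≈ 22026.5, RHS = 2·e^5 ≈ 296.8), but it's lexicographically larger.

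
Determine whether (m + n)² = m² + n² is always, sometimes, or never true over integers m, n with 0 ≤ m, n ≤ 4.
Sometimes true

It holds at (m, n) = (0, 4) (both sides equal 16), but fails at (m, n) = (4, 3) (LHS = 49, RHS = 25).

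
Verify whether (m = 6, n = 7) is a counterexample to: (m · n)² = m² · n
Substituting m = 6, n = 7:
LHS = (6 · 7)² = 1764
RHS = 6² · 7 = 252

Since LHS ≠ RHS, this pair disproves the claim.

Answer: Yes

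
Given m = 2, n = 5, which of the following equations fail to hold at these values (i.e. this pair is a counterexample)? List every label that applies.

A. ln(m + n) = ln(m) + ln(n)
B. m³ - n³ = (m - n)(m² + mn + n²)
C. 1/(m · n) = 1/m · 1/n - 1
A, C

Evaluating each claim at the given values:
A. LHS = ln(7) ≈ 1.946, RHS = ln(2) + ln(5) ≈ 2.303 → fails here (LHS ≠ RHS)
B. LHS = -117, RHS = -117 → holds here (LHS = RHS)
C. LHS = 1/10, RHS = -9/10 → fails here (LHS ≠ RHS)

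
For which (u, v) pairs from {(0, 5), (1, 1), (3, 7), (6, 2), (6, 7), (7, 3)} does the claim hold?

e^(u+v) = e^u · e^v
Testing each pair:
(0, 5): LHS = e^5 ≈ 148.4, RHS = e^5 ≈ 148.4 → holds
(1, 1): LHS = e^2 ≈ 7.389, RHS = e^2 ≈ 7.389 → holds
(3, 7): LHS = e^10 ≈ 22026.5, RHS = e^10 ≈ 22026.5 → holds
(6, 2): LHS = e^8 ≈ 2981, RHS = e^8 ≈ 2981 → holds
(6, 7): LHS = e^13 ≈ 442413.4, RHS = e^13 ≈ 442413.4 → holds
(7, 3): LHS = e^10 ≈ 22026.5, RHS = e^10 ≈ 22026.5 → holds

Every pair satisfies the claim.

Answer: All pairs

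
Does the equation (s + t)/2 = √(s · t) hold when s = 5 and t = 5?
Holds

Substituting s = 5, t = 5:

LHS = (5 + 5)/2 = 5
RHS = √(5 · 5) = 5

LHS = RHS, so the equation holds at this point.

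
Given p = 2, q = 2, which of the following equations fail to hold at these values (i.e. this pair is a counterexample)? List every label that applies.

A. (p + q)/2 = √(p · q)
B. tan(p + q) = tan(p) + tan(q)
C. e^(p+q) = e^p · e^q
Evaluating each claim at the given values:
A. LHS = 2, RHS = 2 → holds here (LHS = RHS)
B. LHS = tan(4) ≈ 1.158, RHS = 2·tan(2) ≈ -4.37 → fails here (LHS ≠ RHS)
C. LHS = e^4 ≈ 54.6, RHS = e^4 ≈ 54.6 → holds here (LHS = RHS)

Answer: B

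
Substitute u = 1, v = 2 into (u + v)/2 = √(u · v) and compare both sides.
LHS = (1 + 2)/2 = 3/2
RHS = √(1 · 2) = √(2) ≈ 1.414

LHS ≠ RHS (they differ by about 0.08579), so the equation does not hold here.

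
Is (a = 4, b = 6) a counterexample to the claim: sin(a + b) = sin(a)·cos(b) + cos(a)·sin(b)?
Substituting a = 4, b = 6:
LHS = sin(4 + 6) = sin(10) ≈ -0.544
RHS = sin(4)·cos(6) + cos(4)·sin(6) = sin(4)·cos(6) + sin(6)·cos(4) ≈ -0.544

The sides agree, so this pair does not disprove the claim.

Answer: No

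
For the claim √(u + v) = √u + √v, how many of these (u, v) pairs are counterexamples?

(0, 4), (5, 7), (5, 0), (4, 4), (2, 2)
3

Testing each pair:
(0, 4): LHS = 2, RHS = 2 → satisfies claim
(5, 7): LHS = 2·√(3) ≈ 3.464, RHS = √(5) + √(7) ≈ 4.882 → counterexample
(5, 0): LHS = √(5) ≈ 2.236, RHS = √(5) ≈ 2.236 → satisfies claim
(4, 4): LHS = 2·√(2) ≈ 2.828, RHS = 4 → counterexample
(2, 2): LHS = 2, RHS = 2·√(2) ≈ 2.828 → counterexample

That makes 3 counterexamples.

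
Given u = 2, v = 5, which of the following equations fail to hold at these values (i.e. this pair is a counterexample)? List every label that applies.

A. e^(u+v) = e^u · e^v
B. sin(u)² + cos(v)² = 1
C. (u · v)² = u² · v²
B

Evaluating each claim at the given values:
A. LHS = e^7 ≈ 1097, RHS = e^7 ≈ 1097 → holds here (LHS = RHS)
B. LHS = cos(5)² + sin(2)² ≈ 0.9073, RHS = 1 → fails here (LHS ≠ RHS)
C. LHS = 100, RHS = 100 → holds here (LHS = RHS)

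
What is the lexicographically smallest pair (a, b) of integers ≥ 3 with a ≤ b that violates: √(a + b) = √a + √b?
Substituting (3, 3) into the claim:
LHS = √(3 + 3) = √(6) ≈ 2.449
RHS = √3 + √3 = 2·√(3) ≈ 3.464

Since LHS ≠ RHS, this pair disproves the claim, and no lexicographically smaller pair (a ≤ b, integers ≥ 3) does.

For instance (8, 8) is also a counterexample (LHS = 4, RHS = 4·√(2) ≈ 5.657), but it's lexicographically larger.

Answer: (a, b) = (3, 3)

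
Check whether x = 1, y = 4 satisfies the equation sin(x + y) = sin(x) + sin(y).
Substituting x = 1, y = 4:

LHS = sin(1 + 4) = sin(5) ≈ -0.9589
RHS = sin(1) + sin(4) ≈ 0.08467

LHS ≠ RHS, so the equation does not hold at this point.

Answer: Fails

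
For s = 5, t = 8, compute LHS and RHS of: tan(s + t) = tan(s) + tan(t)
LHS = tan(5 + 8) = tan(13) ≈ 0.463
RHS = tan(5) + tan(8) ≈ -10.18

LHS ≠ RHS (they differ by about 10.64), so the equation does not hold here.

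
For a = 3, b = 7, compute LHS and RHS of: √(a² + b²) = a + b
LHS = √(3² + 7²) = √(58) ≈ 7.616
RHS = 3 + 7 = 10

LHS ≠ RHS (they differ by about 2.384), so the equation does not hold here.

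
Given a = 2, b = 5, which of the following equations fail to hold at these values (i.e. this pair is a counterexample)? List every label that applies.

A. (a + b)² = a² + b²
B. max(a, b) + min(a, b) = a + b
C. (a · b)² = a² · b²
Evaluating each claim at the given values:
A. LHS = 49, RHS = 29 → fails here (LHS ≠ RHS)
B. LHS = 7, RHS = 7 → holds here (LHS = RHS)
C. LHS = 100, RHS = 100 → holds here (LHS = RHS)

Answer: A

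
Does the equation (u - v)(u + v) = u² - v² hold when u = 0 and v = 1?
Holds

Substituting u = 0, v = 1:

LHS = (0 - 1)(0 + 1) = -1
RHS = 0² - 1² = -1

LHS = RHS, so the equation holds at this point.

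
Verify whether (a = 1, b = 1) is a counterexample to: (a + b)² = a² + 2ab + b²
Substituting a = 1, b = 1:
LHS = (1 + 1)² = 4
RHS = 1² + 2·1·1 + 1² = 4

The sides agree, so this pair does not disprove the claim.

Answer: No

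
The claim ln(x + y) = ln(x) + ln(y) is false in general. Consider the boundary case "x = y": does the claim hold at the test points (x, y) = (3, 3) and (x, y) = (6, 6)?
No, fails at both test points

At (3, 3): LHS = ln(6) ≈ 1.792 ≠ RHS = 2·ln(3) ≈ 2.197
At (6, 6): LHS = ln(12) ≈ 2.485 ≠ RHS = 2·ln(6) ≈ 3.584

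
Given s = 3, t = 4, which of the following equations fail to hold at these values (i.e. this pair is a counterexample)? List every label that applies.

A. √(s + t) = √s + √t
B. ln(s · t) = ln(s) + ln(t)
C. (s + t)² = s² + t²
Evaluating each claim at the given values:
A. LHS = √(7) ≈ 2.646, RHS = √(3) + 2 ≈ 3.732 → fails here (LHS ≠ RHS)
B. LHS = ln(12) ≈ 2.485, RHS = ln(3) + ln(4) ≈ 2.485 → holds here (LHS = RHS)
C. LHS = 49, RHS = 25 → fails here (LHS ≠ RHS)

Answer: A, C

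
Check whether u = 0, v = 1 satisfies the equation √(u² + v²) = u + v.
Substituting u = 0, v = 1:

LHS = √(0² + 1²) = 1
RHS = 0 + 1 = 1

LHS = RHS, so the equation holds at this point.

Answer: Holds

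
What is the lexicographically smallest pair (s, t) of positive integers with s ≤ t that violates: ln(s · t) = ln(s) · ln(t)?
(s, t) = (1, 2)

At (1, 1): both sides equal 0, so it holds there.

Substituting (1, 2) into the claim:
LHS = ln(1 · 2) = ln(2) ≈ 0.6931
RHS = ln(1) · ln(2) = 0

Since LHS ≠ RHS, this pair disproves the claim, and no lexicographically smaller pair (s ≤ t, positive integers) does.

For instance (1, 6) is also a counterexample (LHS = ln(6) ≈ 1.792, RHS = 0), but it's lexicographically larger.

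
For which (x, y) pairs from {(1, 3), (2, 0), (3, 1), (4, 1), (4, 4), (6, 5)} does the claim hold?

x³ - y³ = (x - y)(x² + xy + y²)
All pairs

Testing each pair:
(1, 3): LHS = -26, RHS = -26 → holds
(2, 0): LHS = 8, RHS = 8 → holds
(3, 1): LHS = 26, RHS = 26 → holds
(4, 1): LHS = 63, RHS = 63 → holds
(4, 4): LHS = 0, RHS = 0 → holds
(6, 5): LHS = 91, RHS = 91 → holds

Every pair satisfies the claim.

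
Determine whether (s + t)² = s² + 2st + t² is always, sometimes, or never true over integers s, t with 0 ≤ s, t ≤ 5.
The identity holds for every pair in the range. For instance at (s, t) = (0, 5): both sides equal 25.

Answer: Always true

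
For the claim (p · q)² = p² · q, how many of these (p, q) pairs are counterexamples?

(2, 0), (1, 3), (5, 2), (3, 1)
2

Testing each pair:
(2, 0): LHS = 0, RHS = 0 → satisfies claim
(1, 3): LHS = 9, RHS = 3 → counterexample
(5, 2): LHS = 100, RHS = 50 → counterexample
(3, 1): LHS = 9, RHS = 9 → satisfies claim

That makes 2 counterexamples.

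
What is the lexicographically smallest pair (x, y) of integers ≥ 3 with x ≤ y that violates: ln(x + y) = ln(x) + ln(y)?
Substituting (3, 3) into the claim:
LHS = ln(3 + 3) = ln(6) ≈ 1.792
RHS = ln(3) + ln(3) = 2·ln(3) ≈ 2.197

Since LHS ≠ RHS, this pair disproves the claim, and no lexicographically smaller pair (x ≤ y, integers ≥ 3) does.

For instance (3, 5) is also a counterexample (LHS = ln(8) ≈ 2.079, RHS = ln(3) + ln(5) ≈ 2.708), but it's lexicographically larger.

Answer: (x, y) = (3, 3)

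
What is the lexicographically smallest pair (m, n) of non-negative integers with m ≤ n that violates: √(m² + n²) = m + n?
(m, n) = (1, 1)

At (0, 3): both sides equal 3, so it holds there.
At (0, 7): both sides equal 7, so it holds there.

Substituting (1, 1) into the claim:
LHS = √(1² + 1²) = √(2) ≈ 1.414
RHS = 1 + 1 = 2

Since LHS ≠ RHS, this pair disproves the claim, and no lexicographically smaller pair (m ≤ n, non-negative integers) does.

For instance (3, 4) is also a counterexample (LHS = 5, RHS = 7), but it's lexicographically larger.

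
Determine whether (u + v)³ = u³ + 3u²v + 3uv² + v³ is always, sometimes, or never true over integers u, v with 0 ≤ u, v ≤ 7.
The identity holds for every pair in the range. For instance at (u, v) = (3, 6): both sides equal 729.

Answer: Always true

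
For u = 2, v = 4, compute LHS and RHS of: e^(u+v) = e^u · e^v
LHS = e^(2+4) = e^6 ≈ 403.4
RHS = e^2 · e^4 = e^6 ≈ 403.4

LHS = RHS: the two sides agree.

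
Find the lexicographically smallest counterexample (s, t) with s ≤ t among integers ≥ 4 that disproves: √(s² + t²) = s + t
(s, t) = (4, 4)

Substituting (4, 4) into the claim:
LHS = √(4² + 4²) = 4·√(2) ≈ 5.657
RHS = 4 + 4 = 8

Since LHS ≠ RHS, this pair disproves the claim, and no lexicographically smaller pair (s ≤ t, integers ≥ 4) does.

For instance (4, 8) is also a counterexample (LHS = 4·√(5) ≈ 8.944, RHS = 12), but it's lexicographically larger.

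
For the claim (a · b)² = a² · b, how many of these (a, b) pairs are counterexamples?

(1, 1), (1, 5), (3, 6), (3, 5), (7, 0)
3

Testing each pair:
(1, 1): LHS = 1, RHS = 1 → satisfies claim
(1, 5): LHS = 25, RHS = 5 → counterexample
(3, 6): LHS = 324, RHS = 54 → counterexample
(3, 5): LHS = 225, RHS = 45 → counterexample
(7, 0): LHS = 0, RHS = 0 → satisfies claim

That makes 3 counterexamples.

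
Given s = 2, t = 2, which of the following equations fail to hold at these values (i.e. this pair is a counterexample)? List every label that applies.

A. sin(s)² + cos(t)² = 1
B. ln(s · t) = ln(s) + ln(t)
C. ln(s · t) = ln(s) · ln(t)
C

Evaluating each claim at the given values:
A. LHS = cos(2)² + sin(2)² = 1, RHS = 1 → holds here (LHS = RHS)
B. LHS = ln(4) ≈ 1.386, RHS = 2·ln(2) ≈ 1.386 → holds here (LHS = RHS)
C. LHS = ln(4) ≈ 1.386, RHS = ln(2)² ≈ 0.4805 → fails here (LHS ≠ RHS)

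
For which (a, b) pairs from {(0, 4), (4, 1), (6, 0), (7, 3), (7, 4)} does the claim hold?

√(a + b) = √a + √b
Testing each pair:
(0, 4): LHS = 2, RHS = 2 → holds
(4, 1): LHS = √(5) ≈ 2.236, RHS = 3 → fails
(6, 0): LHS = √(6) ≈ 2.449, RHS = √(6) ≈ 2.449 → holds
(7, 3): LHS = √(10) ≈ 3.162, RHS = √(3) + √(7) ≈ 4.378 → fails
(7, 4): LHS = √(11) ≈ 3.317, RHS = 2 + √(7) ≈ 4.646 → fails

2 of 5 pairs satisfy the claim.

Answer: (0, 4), (6, 0)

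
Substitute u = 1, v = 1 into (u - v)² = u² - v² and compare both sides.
LHS = (1 - 1)² = 0
RHS = 1² - 1² = 0

LHS = RHS: the two sides agree.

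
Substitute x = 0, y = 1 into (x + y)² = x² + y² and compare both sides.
LHS = (0 + 1)² = 1
RHS = 0² + 1² = 1

LHS = RHS: the two sides agree.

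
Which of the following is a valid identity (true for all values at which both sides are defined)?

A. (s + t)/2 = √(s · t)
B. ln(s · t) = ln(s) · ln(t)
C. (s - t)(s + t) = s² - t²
C

A: fails at (1, 2) — LHS = 3/2, RHS = √(2) ≈ 1.414.
B: fails at (1, 2) — LHS = ln(2) ≈ 0.6931, RHS = 0.
C: holds — e.g. at (6, 7), both sides equal -13.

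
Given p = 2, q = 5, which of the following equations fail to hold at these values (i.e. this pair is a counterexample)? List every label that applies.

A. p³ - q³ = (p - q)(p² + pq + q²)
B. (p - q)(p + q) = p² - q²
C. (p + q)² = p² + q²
Evaluating each claim at the given values:
A. LHS = -117, RHS = -117 → holds here (LHS = RHS)
B. LHS = -21, RHS = -21 → holds here (LHS = RHS)
C. LHS = 49, RHS = 29 → fails here (LHS ≠ RHS)

Answer: C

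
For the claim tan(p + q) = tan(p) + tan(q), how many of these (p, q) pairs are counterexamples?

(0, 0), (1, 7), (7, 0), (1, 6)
2

Testing each pair:
(0, 0): LHS = 0, RHS = 0 → satisfies claim
(1, 7): LHS = tan(8) ≈ -6.8, RHS = tan(7) + tan(1) ≈ 2.429 → counterexample
(7, 0): LHS = tan(7) ≈ 0.8714, RHS = tan(7) ≈ 0.8714 → satisfies claim
(1, 6): LHS = tan(7) ≈ 0.8714, RHS = tan(6) + tan(1) ≈ 1.266 → counterexample

That makes 2 counterexamples.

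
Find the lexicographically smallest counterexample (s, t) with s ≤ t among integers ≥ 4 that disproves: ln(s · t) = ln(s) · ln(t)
Substituting (4, 4) into the claim:
LHS = ln(4 · 4) = ln(16) ≈ 2.773
RHS = ln(4) · ln(4) = ln(4)² ≈ 1.922

Since LHS ≠ RHS, this pair disproves the claim, and no lexicographically smaller pair (s ≤ t, integers ≥ 4) does.

For instance (5, 8) is also a counterexample (LHS = ln(40) ≈ 3.689, RHS = ln(5)·ln(8) ≈ 3.347), but it's lexicographically larger.

Answer: (s, t) = (4, 4)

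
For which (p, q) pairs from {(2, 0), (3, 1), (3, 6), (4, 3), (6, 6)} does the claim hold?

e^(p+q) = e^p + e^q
Testing each pair:
(2, 0): LHS = e^2 ≈ 7.389, RHS = 1 + e^2 ≈ 8.389 → fails
(3, 1): LHS = e^4 ≈ 54.6, RHS = e + e^3 ≈ 22.8 → fails
(3, 6): LHS = e^9 ≈ 8103, RHS = e^3 + e^6 ≈ 423.5 → fails
(4, 3): LHS = e^7 ≈ 1097, RHS = e^3 + e^4 ≈ 74.68 → fails
(6, 6): LHS = e^12 ≈ 162754.8, RHS = 2·e^6 ≈ 806.9 → fails

No pair satisfies the claim.

Answer: None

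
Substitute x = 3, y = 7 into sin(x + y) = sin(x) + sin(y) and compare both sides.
LHS = sin(3 + 7) = sin(10) ≈ -0.544
RHS = sin(3) + sin(7) ≈ 0.7981

LHS ≠ RHS (they differ by about 1.342), so the equation does not hold here.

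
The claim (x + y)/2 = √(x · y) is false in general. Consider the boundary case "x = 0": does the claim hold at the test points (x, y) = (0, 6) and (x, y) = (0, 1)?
No, fails at both test points

At (0, 6): LHS = 3 ≠ RHS = 0
At (0, 1): LHS = 1/2 ≠ RHS = 0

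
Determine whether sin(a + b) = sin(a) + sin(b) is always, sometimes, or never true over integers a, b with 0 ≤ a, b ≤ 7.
It holds at (a, b) = (7, 0) (both sides equal sin(7) ≈ 0.657), but fails at (a, b) = (2, 7) (LHS = sin(9) ≈ 0.4121, RHS = sin(7) + sin(2) ≈ 1.566).

Answer: Sometimes true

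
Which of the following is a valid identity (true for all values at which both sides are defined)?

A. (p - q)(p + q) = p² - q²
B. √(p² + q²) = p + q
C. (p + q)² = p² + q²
A

A: holds — e.g. at (6, 7), both sides equal -13.
B: fails at (1, 5) — LHS = √(26) ≈ 5.099, RHS = 6.
C: fails at (2, 3) — LHS = 25, RHS = 13.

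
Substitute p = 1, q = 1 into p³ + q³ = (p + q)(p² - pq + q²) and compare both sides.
LHS = 1³ + 1³ = 2
RHS = (1 + 1)(1² - 1·1 + 1²) = 2

LHS = RHS: the two sides agree.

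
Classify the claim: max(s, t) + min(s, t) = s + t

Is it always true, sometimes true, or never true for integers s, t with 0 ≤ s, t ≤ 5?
The identity holds for every pair in the range. For instance at (s, t) = (4, 1): both sides equal 5.

Answer: Always true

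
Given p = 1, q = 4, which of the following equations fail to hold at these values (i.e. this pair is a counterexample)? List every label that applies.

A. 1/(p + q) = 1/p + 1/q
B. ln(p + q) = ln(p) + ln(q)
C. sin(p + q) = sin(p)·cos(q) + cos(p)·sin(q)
A, B

Evaluating each claim at the given values:
A. LHS = 1/5, RHS = 5/4 → fails here (LHS ≠ RHS)
B. LHS = ln(5) ≈ 1.609, RHS = ln(4) ≈ 1.386 → fails here (LHS ≠ RHS)
C. LHS = sin(5) ≈ -0.9589, RHS = sin(1)·cos(4) + sin(4)·cos(1) ≈ -0.9589 → holds here (LHS = RHS)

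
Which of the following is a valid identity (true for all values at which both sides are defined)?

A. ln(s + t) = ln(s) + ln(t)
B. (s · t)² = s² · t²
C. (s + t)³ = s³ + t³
A: fails at (5, 5) — LHS = ln(10) ≈ 2.303, RHS = 2·ln(5) ≈ 3.219.
B: holds — e.g. at (2, 5), both sides equal 100.
C: fails at (4, 5) — LHS = 729, RHS = 189.

Answer: B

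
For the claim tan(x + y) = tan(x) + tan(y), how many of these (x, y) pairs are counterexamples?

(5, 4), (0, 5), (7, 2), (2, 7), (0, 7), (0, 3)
3

Testing each pair:
(5, 4): LHS = tan(9) ≈ -0.4523, RHS = tan(5) + tan(4) ≈ -2.223 → counterexample
(0, 5): LHS = tan(5) ≈ -3.381, RHS = tan(5) ≈ -3.381 → satisfies claim
(7, 2): LHS = tan(9) ≈ -0.4523, RHS = tan(2) + tan(7) ≈ -1.314 → counterexample
(2, 7): LHS = tan(9) ≈ -0.4523, RHS = tan(2) + tan(7) ≈ -1.314 → counterexample
(0, 7): LHS = tan(7) ≈ 0.8714, RHS = tan(7) ≈ 0.8714 → satisfies claim
(0, 3): LHS = tan(3) ≈ -0.1425, RHS = tan(3) ≈ -0.1425 → satisfies claim

That makes 3 counterexamples.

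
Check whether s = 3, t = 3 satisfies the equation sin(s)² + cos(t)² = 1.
Holds

Substituting s = 3, t = 3:

LHS = sin(3)² + cos(3)² = 1
RHS = 1

LHS = RHS, so the equation holds at this point.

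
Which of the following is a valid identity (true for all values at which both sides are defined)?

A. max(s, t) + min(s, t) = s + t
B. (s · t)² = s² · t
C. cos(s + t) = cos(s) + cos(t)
A

A: holds — e.g. at (6, 7), both sides equal 13.
B: fails at (4, 4) — LHS = 256, RHS = 64.
C: fails at (2, 5) — LHS = cos(7) ≈ 0.7539, RHS = cos(2) + cos(5) ≈ -0.1325.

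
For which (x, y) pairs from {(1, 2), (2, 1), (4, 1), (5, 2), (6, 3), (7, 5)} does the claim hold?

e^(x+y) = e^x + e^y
Testing each pair:
(1, 2): LHS = e^3 ≈ 20.09, RHS = e + e^2 ≈ 10.11 → fails
(2, 1): LHS = e^3 ≈ 20.09, RHS = e + e^2 ≈ 10.11 → fails
(4, 1): LHS = e^5 ≈ 148.4, RHS = e + e^4 ≈ 57.32 → fails
(5, 2): LHS = e^7 ≈ 1097, RHS = e^2 + e^5 ≈ 155.8 → fails
(6, 3): LHS = e^9 ≈ 8103, RHS = e^3 + e^6 ≈ 423.5 → fails
(7, 5): LHS = e^12 ≈ 162754.8, RHS = e^5 + e^7 ≈ 1245 → fails

No pair satisfies the claim.

Answer: None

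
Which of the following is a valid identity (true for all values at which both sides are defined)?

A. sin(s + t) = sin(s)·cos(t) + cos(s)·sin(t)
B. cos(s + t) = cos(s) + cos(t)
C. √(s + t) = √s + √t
A

A: holds — e.g. at (4, 5), both sides equal sin(9) ≈ 0.4121.
B: fails at (2, 3) — LHS = cos(5) ≈ 0.2837, RHS = cos(3) + cos(2) ≈ -1.406.
C: fails at (3, 3) — LHS = √(6) ≈ 2.449, RHS = 2·√(3) ≈ 3.464.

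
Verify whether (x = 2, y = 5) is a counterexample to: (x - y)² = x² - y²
Substituting x = 2, y = 5:
LHS = (2 - 5)² = 9
RHS = 2² - 5² = -21

Since LHS ≠ RHS, this pair disproves the claim.

Answer: Yes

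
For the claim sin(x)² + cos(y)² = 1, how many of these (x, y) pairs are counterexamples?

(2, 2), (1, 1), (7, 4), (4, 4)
Testing each pair:
(2, 2): LHS = cos(2)² + sin(2)² = 1, RHS = 1 → satisfies claim
(1, 1): LHS = cos(1)² + sin(1)² = 1, RHS = 1 → satisfies claim
(7, 4): LHS = cos(4)² + sin(7)² ≈ 0.8589, RHS = 1 → counterexample
(4, 4): LHS = cos(4)² + sin(4)² = 1, RHS = 1 → satisfies claim

That makes 1 counterexample.

Answer: 1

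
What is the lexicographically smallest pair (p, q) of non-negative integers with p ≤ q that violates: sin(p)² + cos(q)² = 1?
At (0, 0): both sides equal 1, so it holds there.

Substituting (0, 1) into the claim:
LHS = sin(0)² + cos(1)² = cos(1)² ≈ 0.2919
RHS = 1

Since LHS ≠ RHS, this pair disproves the claim, and no lexicographically smaller pair (p ≤ q, non-negative integers) does.

For instance (2, 4) is also a counterexample (LHS = cos(4)² + sin(2)² ≈ 1.254, RHS = 1), but it's lexicographically larger.

Answer: (p, q) = (0, 1)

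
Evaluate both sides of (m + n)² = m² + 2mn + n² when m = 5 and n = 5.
LHS = (5 + 5)² = 100
RHS = 5² + 2·5·5 + 5² = 100

LHS = RHS: the two sides agree.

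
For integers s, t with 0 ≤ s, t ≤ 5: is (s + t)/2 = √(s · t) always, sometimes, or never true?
It holds at (s, t) = (5, 5) (both sides equal 5), but fails at (s, t) = (2, 4) (LHS = 3, RHS = 2·√(2) ≈ 2.828).

Answer: Sometimes true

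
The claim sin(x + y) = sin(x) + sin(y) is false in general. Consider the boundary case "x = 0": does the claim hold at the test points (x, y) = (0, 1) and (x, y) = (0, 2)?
Yes, holds at both test points

At (0, 1): LHS = sin(1) ≈ 0.8415, RHS = sin(1) ≈ 0.8415 → equal
At (0, 2): LHS = sin(2) ≈ 0.9093, RHS = sin(2) ≈ 0.9093 → equal

So the claim does hold at both of these boundary points, even though it is not an identity.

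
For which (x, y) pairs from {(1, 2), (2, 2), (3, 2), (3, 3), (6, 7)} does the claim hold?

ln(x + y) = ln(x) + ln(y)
(2, 2)

Testing each pair:
(1, 2): LHS = ln(3) ≈ 1.099, RHS = ln(2) ≈ 0.6931 → fails
(2, 2): LHS = ln(4) ≈ 1.386, RHS = 2·ln(2) ≈ 1.386 → holds
(3, 2): LHS = ln(5) ≈ 1.609, RHS = ln(2) + ln(3) ≈ 1.792 → fails
(3, 3): LHS = ln(6) ≈ 1.792, RHS = 2·ln(3) ≈ 2.197 → fails
(6, 7): LHS = ln(13) ≈ 2.565, RHS = ln(6) + ln(7) ≈ 3.738 → fails

1 of 5 pairs satisfies the claim.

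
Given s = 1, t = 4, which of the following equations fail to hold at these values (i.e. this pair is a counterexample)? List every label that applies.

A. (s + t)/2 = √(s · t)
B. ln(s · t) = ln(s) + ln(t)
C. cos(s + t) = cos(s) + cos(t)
A, C

Evaluating each claim at the given values:
A. LHS = 5/2, RHS = 2 → fails here (LHS ≠ RHS)
B. LHS = ln(4) ≈ 1.386, RHS = ln(4) ≈ 1.386 → holds here (LHS = RHS)
C. LHS = cos(5) ≈ 0.2837, RHS = cos(4) + cos(1) ≈ -0.1133 → fails here (LHS ≠ RHS)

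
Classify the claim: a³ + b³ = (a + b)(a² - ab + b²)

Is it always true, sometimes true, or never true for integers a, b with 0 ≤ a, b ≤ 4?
The identity holds for every pair in the range. For instance at (a, b) = (2, 3): both sides equal 35.

Answer: Always true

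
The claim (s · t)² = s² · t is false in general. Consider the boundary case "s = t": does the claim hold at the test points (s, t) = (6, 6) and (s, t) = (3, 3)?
No, fails at both test points

At (6, 6): LHS = 1296 ≠ RHS = 216
At (3, 3): LHS = 81 ≠ RHS = 27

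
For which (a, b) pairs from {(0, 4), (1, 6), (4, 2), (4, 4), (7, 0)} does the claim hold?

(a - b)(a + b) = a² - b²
All pairs

Testing each pair:
(0, 4): LHS = -16, RHS = -16 → holds
(1, 6): LHS = -35, RHS = -35 → holds
(4, 2): LHS = 12, RHS = 12 → holds
(4, 4): LHS = 0, RHS = 0 → holds
(7, 0): LHS = 49, RHS = 49 → holds

Every pair satisfies the claim.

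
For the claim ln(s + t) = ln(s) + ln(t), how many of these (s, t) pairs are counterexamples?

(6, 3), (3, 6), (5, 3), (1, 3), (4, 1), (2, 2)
5

Testing each pair:
(6, 3): LHS = ln(9) ≈ 2.197, RHS = ln(3) + ln(6) ≈ 2.89 → counterexample
(3, 6): LHS = ln(9) ≈ 2.197, RHS = ln(3) + ln(6) ≈ 2.89 → counterexample
(5, 3): LHS = ln(8) ≈ 2.079, RHS = ln(3) + ln(5) ≈ 2.708 → counterexample
(1, 3): LHS = ln(4) ≈ 1.386, RHS = ln(3) ≈ 1.099 → counterexample
(4, 1): LHS = ln(5) ≈ 1.609, RHS = ln(4) ≈ 1.386 → counterexample
(2, 2): LHS = ln(4) ≈ 1.386, RHS = 2·ln(2) ≈ 1.386 → satisfies claim

That makes 5 counterexamples.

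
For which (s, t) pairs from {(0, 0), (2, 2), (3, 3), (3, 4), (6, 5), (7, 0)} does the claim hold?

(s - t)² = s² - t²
Testing each pair:
(0, 0): LHS = 0, RHS = 0 → holds
(2, 2): LHS = 0, RHS = 0 → holds
(3, 3): LHS = 0, RHS = 0 → holds
(3, 4): LHS = 1, RHS = -7 → fails
(6, 5): LHS = 1, RHS = 11 → fails
(7, 0): LHS = 49, RHS = 49 → holds

4 of 6 pairs satisfy the claim.

Answer: (0, 0), (2, 2), (3, 3), (7, 0)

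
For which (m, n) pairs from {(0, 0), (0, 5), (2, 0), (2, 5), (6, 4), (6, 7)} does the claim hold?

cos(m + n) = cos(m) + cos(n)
Testing each pair:
(0, 0): LHS = 1, RHS = 2 → fails
(0, 5): LHS = cos(5) ≈ 0.2837, RHS = cos(5) + 1 ≈ 1.284 → fails
(2, 0): LHS = cos(2) ≈ -0.4161, RHS = cos(2) + 1 ≈ 0.5839 → fails
(2, 5): LHS = cos(7) ≈ 0.7539, RHS = cos(2) + cos(5) ≈ -0.1325 → fails
(6, 4): LHS = cos(10) ≈ -0.8391, RHS = cos(4) + cos(6) ≈ 0.3065 → fails
(6, 7): LHS = cos(13) ≈ 0.9074, RHS = cos(7) + cos(6) ≈ 1.714 → fails

No pair satisfies the claim.

Answer: None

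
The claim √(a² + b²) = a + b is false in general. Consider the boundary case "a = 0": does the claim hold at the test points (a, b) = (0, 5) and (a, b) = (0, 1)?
Yes, holds at both test points

At (0, 5): LHS = 5, RHS = 5 → equal
At (0, 1): LHS = 1, RHS = 1 → equal

So the claim does hold at both of these boundary points, even though it is not an identity.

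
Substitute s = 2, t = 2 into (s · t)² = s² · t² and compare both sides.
LHS = (2 · 2)² = 16
RHS = 2² · 2² = 16

LHS = RHS: the two sides agree.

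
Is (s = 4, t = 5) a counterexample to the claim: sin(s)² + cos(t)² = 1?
Substituting s = 4, t = 5:
LHS = sin(4)² + cos(5)² ≈ 0.6532
RHS = 1

Since LHS ≠ RHS, this pair disproves the claim.

Answer: Yes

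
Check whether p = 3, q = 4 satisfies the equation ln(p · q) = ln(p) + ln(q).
Substituting p = 3, q = 4:

LHS = ln(3 · 4) = ln(12) ≈ 2.485
RHS = ln(3) + ln(4) ≈ 2.485

LHS = RHS, so the equation holds at this point.

Answer: Holds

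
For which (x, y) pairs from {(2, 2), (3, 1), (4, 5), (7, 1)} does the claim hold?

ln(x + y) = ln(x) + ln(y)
(2, 2)

Testing each pair:
(2, 2): LHS = ln(4) ≈ 1.386, RHS = 2·ln(2) ≈ 1.386 → holds
(3, 1): LHS = ln(4) ≈ 1.386, RHS = ln(3) ≈ 1.099 → fails
(4, 5): LHS = ln(9) ≈ 2.197, RHS = ln(4) + ln(5) ≈ 2.996 → fails
(7, 1): LHS = ln(8) ≈ 2.079, RHS = ln(7) ≈ 1.946 → fails

1 of 4 pairs satisfies the claim.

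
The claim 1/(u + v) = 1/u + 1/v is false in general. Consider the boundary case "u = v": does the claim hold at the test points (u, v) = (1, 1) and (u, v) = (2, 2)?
No, fails at both test points

At (1, 1): LHS = 1/2 ≠ RHS = 2
At (2, 2): LHS = 1/4 ≠ RHS = 1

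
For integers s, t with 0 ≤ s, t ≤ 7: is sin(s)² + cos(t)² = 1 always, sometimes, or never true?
It holds at (s, t) = (4, 4) (both sides equal 1), but fails at (s, t) = (3, 1) (LHS = sin(3)² + cos(1)² ≈ 0.3118, RHS = 1).

Answer: Sometimes true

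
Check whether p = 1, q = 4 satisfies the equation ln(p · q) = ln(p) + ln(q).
Holds

Substituting p = 1, q = 4:

LHS = ln(1 · 4) = ln(4) ≈ 1.386
RHS = ln(1) + ln(4) = ln(4) ≈ 1.386

LHS = RHS, so the equation holds at this point.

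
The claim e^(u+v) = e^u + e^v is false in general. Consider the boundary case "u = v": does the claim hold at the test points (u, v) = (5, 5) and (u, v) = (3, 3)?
At (5, 5): LHS = e^10 ≈ 22026.5 ≠ RHS = 2·e^5 ≈ 296.8
At (3, 3): LHS = e^6 ≈ 403.4 ≠ RHS = 2·e^3 ≈ 40.17

Answer: No, fails at both test points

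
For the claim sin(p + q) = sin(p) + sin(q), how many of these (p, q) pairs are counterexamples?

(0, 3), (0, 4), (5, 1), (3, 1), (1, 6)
3

Testing each pair:
(0, 3): LHS = sin(3) ≈ 0.1411, RHS = sin(3) ≈ 0.1411 → satisfies claim
(0, 4): LHS = sin(4) ≈ -0.7568, RHS = sin(4) ≈ -0.7568 → satisfies claim
(5, 1): LHS = sin(6) ≈ -0.2794, RHS = sin(5) + sin(1) ≈ -0.1175 → counterexample
(3, 1): LHS = sin(4) ≈ -0.7568, RHS = sin(3) + sin(1) ≈ 0.9826 → counterexample
(1, 6): LHS = sin(7) ≈ 0.657, RHS = sin(6) + sin(1) ≈ 0.5621 → counterexample

That makes 3 counterexamples.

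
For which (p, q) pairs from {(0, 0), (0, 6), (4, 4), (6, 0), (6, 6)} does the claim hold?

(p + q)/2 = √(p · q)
Testing each pair:
(0, 0): LHS = 0, RHS = 0 → holds
(0, 6): LHS = 3, RHS = 0 → fails
(4, 4): LHS = 4, RHS = 4 → holds
(6, 0): LHS = 3, RHS = 0 → fails
(6, 6): LHS = 6, RHS = 6 → holds

3 of 5 pairs satisfy the claim.

Answer: (0, 0), (4, 4), (6, 6)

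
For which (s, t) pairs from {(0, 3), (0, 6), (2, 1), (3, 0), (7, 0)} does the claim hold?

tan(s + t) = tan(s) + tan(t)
Testing each pair:
(0, 3): LHS = tan(3) ≈ -0.1425, RHS = tan(3) ≈ -0.1425 → holds
(0, 6): LHS = tan(6) ≈ -0.291, RHS = tan(6) ≈ -0.291 → holds
(2, 1): LHS = tan(3) ≈ -0.1425, RHS = tan(2) + tan(1) ≈ -0.6276 → fails
(3, 0): LHS = tan(3) ≈ -0.1425, RHS = tan(3) ≈ -0.1425 → holds
(7, 0): LHS = tan(7) ≈ 0.8714, RHS = tan(7) ≈ 0.8714 → holds

4 of 5 pairs satisfy the claim.

Answer: (0, 3), (0, 6), (3, 0), (7, 0)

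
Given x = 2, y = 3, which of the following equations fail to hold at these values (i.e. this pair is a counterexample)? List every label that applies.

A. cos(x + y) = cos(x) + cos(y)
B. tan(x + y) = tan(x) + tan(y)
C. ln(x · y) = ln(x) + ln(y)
A, B

Evaluating each claim at the given values:
A. LHS = cos(5) ≈ 0.2837, RHS = cos(3) + cos(2) ≈ -1.406 → fails here (LHS ≠ RHS)
B. LHS = tan(5) ≈ -3.381, RHS = tan(2) + tan(3) ≈ -2.328 → fails here (LHS ≠ RHS)
C. LHS = ln(6) ≈ 1.792, RHS = ln(2) + ln(3) ≈ 1.792 → holds here (LHS = RHS)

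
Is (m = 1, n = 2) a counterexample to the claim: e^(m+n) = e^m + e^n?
Substituting m = 1, n = 2:
LHS = e^(1+2) = e^3 ≈ 20.09
RHS = e^1 + e^2 = e + e^2 ≈ 10.11

Since LHS ≠ RHS, this pair disproves the claim.

Answer: Yes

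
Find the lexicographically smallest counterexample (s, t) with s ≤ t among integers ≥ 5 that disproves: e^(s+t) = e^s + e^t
Substituting (5, 5) into the claim:
LHS = e^(5+5) = e^10 ≈ 22026.5
RHS = e^5 + e^5 = 2·e^5 ≈ 296.8

Since LHS ≠ RHS, this pair disproves the claim, and no lexicographically smaller pair (s ≤ t, integers ≥ 5) does.

For instance (8, 11) is also a counterexample (LHS = e^19 ≈ 178482301.0, RHS = e^8 + e^11 ≈ 62855.1), but it's lexicographically larger.

Answer: (s, t) = (5, 5)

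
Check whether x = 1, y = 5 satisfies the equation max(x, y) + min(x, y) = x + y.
Substituting x = 1, y = 5:

LHS = max(1, 5) + min(1, 5) = 6
RHS = 1 + 5 = 6

LHS = RHS, so the equation holds at this point.

Answer: Holds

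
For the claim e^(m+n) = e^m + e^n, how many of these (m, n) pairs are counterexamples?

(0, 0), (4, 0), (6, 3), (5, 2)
4

Testing each pair:
(0, 0): LHS = 1, RHS = 2 → counterexample
(4, 0): LHS = e^4 ≈ 54.6, RHS = 1 + e^4 ≈ 55.6 → counterexample
(6, 3): LHS = e^9 ≈ 8103, RHS = e^3 + e^6 ≈ 423.5 → counterexample
(5, 2): LHS = e^7 ≈ 1097, RHS = e^2 + e^5 ≈ 155.8 → counterexample

That makes 4 counterexamples.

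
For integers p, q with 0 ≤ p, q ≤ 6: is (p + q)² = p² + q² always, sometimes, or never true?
It holds at (p, q) = (0, 1) (both sides equal 1), but fails at (p, q) = (3, 1) (LHS = 16, RHS = 10).

Answer: Sometimes true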